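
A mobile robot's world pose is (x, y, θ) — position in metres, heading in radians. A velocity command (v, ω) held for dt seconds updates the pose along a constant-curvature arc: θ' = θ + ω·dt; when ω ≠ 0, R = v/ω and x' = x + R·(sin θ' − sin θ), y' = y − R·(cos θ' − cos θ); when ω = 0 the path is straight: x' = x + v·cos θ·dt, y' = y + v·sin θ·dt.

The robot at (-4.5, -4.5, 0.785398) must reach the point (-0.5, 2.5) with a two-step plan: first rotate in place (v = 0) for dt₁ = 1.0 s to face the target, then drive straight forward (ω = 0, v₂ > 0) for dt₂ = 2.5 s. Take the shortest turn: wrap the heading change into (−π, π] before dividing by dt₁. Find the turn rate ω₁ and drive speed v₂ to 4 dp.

ω₁ = 0.2663, v₂ = 3.2249

heading to target = atan2(2.5−-4.5, -0.5−-4.5) = 1.0517
Δθ = wrap(1.0517 − 0.7854) = 0.2663; ω₁ = Δθ/dt₁ = 0.2663
distance = √((-0.5−-4.5)² + (2.5−-4.5)²) = 8.0623; v₂ = distance/dt₂ = 3.2249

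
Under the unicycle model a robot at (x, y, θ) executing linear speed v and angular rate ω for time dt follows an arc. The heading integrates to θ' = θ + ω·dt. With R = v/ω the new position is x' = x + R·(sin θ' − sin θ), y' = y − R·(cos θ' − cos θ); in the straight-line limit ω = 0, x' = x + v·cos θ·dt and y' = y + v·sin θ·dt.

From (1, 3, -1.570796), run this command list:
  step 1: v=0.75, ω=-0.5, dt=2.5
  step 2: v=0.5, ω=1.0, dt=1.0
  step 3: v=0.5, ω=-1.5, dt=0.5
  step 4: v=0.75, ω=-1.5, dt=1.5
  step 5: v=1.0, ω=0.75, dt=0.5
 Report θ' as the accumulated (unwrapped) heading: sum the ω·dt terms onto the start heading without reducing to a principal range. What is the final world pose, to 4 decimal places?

(-1.3032, 1.9981, -4.4458)

step 1: θ'=-2.8208 (R=-1.5000) → pose (-0.0270, 1.5765, -2.8208)
step 2: θ'=-1.8208 (R=0.5000) → pose (-0.3538, 1.2257, -1.8208)
step 3: θ'=-2.5708 (R=-0.3333) → pose (-0.4967, 1.0277, -2.5708)
step 4: θ'=-4.8208 (R=-0.5000) → pose (-1.2639, 1.5025, -4.8208)
step 5: θ'=-4.4458 (R=1.3333) → pose (-1.3032, 1.9981, -4.4458)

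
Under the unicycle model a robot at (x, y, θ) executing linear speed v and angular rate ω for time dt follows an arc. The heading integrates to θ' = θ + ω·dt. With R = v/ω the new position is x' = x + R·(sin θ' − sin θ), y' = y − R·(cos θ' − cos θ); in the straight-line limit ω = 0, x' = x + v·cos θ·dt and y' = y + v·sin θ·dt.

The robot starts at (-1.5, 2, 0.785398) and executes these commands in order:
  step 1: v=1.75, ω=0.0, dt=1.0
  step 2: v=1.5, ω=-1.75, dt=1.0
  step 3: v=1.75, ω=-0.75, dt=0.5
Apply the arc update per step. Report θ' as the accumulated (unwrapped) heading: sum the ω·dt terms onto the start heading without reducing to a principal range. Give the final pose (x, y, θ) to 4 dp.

(1.4016, 2.3250, -1.3396)

step 1: θ'=0.7854 (straight) → pose (-0.2626, 3.2374, 0.7854)
step 2: θ'=-0.9646 (R=-0.8571) → pose (1.0479, 3.1197, -0.9646)
step 3: θ'=-1.3396 (R=-2.3333) → pose (1.4016, 2.3250, -1.3396)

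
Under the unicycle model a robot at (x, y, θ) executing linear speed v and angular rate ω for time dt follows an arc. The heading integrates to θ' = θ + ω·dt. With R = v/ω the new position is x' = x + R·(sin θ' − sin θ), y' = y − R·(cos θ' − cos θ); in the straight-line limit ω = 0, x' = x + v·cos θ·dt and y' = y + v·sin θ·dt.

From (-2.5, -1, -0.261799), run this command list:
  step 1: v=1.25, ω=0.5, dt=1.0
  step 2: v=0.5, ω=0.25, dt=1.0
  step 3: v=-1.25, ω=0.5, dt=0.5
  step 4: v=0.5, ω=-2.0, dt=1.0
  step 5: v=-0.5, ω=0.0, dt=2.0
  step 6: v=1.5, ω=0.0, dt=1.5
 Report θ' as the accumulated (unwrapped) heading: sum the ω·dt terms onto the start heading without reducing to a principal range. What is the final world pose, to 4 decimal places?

step 1: θ'=0.2382 (R=2.5000) → pose (-1.2631, -1.0146, 0.2382)
step 2: θ'=0.4882 (R=2.0000) → pose (-0.7969, -0.8374, 0.4882)
step 3: θ'=0.7382 (R=-2.5000) → pose (-1.3067, -1.1962, 0.7382)
step 4: θ'=-1.2618 (R=-0.2500) → pose (-0.9003, -1.3051, -1.2618)
step 5: θ'=-1.2618 (straight) → pose (-1.2044, -0.3524, -1.2618)
step 6: θ'=-1.2618 (straight) → pose (-0.5202, -2.4959, -1.2618)

(-0.5202, -2.4959, -1.2618)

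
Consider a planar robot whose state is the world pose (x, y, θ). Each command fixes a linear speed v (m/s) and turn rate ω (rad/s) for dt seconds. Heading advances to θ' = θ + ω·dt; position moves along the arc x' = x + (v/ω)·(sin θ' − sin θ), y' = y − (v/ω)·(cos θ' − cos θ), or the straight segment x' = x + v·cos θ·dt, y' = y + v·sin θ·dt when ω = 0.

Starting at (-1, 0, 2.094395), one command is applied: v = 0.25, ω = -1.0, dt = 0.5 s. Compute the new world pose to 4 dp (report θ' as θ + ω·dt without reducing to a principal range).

(-1.0334, 0.1191, 1.5944)

θ' = 2.0944 + -1.0·0.5 = 1.5944
R = v/ω = 0.25/-1.0 = -0.2500
x' = -1 + -0.2500·(sin 1.5944 − sin 2.0944) = -1.0334
y' = 0 − -0.2500·(cos 1.5944 − cos 2.0944) = 0.1191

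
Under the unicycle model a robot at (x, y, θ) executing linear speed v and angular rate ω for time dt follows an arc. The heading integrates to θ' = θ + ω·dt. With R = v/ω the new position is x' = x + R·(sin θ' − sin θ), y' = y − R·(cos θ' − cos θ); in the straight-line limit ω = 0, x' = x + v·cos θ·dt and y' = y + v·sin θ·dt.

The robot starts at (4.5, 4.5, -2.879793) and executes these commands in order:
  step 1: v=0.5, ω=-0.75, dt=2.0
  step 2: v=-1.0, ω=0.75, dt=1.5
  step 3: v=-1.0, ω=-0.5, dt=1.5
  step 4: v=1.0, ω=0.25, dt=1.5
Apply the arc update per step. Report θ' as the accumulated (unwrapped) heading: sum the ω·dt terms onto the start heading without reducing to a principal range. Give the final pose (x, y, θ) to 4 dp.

step 1: θ'=-4.3798 (R=-0.6667) → pose (3.6973, 4.9263, -4.3798)
step 2: θ'=-3.2548 (R=-1.3333) → pose (4.8070, 4.0368, -3.2548)
step 3: θ'=-4.0048 (R=2.0000) → pose (6.1009, 3.3496, -4.0048)
step 4: θ'=-3.6298 (R=4.0000) → pose (4.9374, 4.2823, -3.6298)

(4.9374, 4.2823, -3.6298)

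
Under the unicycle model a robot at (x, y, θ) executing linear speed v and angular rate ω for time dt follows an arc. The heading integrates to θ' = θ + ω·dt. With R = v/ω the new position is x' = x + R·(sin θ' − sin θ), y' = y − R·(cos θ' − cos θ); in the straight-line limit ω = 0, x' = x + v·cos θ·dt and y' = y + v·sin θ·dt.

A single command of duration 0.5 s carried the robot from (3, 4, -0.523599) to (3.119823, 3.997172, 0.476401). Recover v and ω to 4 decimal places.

v = 0.2500, ω = 2.0000

Δθ = 0.476401 − -0.523599 = 1.000000
ω = Δθ/dt = 1.000000/0.5 = 2.0000
R = Δx/(sin θ' − sin θ) = 0.1250
v = R·ω = 0.1250·2.0000 = 0.2500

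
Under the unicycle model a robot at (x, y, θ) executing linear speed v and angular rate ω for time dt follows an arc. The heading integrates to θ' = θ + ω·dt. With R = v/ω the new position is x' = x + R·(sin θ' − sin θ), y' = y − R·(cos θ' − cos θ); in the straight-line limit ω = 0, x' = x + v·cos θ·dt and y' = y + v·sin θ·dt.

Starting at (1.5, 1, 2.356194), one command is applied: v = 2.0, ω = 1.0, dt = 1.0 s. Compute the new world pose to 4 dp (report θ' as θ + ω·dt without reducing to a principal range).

(-0.3401, 1.5399, 3.3562)

θ' = 2.3562 + 1.0·1.0 = 3.3562
R = v/ω = 2.0/1.0 = 2.0000
x' = 1.5 + 2.0000·(sin 3.3562 − sin 2.3562) = -0.3401
y' = 1 − 2.0000·(cos 3.3562 − cos 2.3562) = 1.5399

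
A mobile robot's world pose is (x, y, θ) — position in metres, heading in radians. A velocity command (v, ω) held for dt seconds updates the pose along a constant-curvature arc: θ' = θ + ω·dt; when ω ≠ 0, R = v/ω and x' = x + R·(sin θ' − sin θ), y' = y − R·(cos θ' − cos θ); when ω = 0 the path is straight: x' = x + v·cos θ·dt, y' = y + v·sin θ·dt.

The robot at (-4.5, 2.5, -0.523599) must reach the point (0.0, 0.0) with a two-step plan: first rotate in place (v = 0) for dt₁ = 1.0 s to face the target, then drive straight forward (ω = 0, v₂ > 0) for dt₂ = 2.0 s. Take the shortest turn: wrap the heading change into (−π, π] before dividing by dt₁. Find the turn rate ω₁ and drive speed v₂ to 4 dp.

heading to target = atan2(0−2.5, 0−-4.5) = -0.5071
Δθ = wrap(-0.5071 − -0.5236) = 0.0165; ω₁ = Δθ/dt₁ = 0.0165
distance = √((0−-4.5)² + (0−2.5)²) = 5.1478; v₂ = distance/dt₂ = 2.5739

ω₁ = 0.0165, v₂ = 2.5739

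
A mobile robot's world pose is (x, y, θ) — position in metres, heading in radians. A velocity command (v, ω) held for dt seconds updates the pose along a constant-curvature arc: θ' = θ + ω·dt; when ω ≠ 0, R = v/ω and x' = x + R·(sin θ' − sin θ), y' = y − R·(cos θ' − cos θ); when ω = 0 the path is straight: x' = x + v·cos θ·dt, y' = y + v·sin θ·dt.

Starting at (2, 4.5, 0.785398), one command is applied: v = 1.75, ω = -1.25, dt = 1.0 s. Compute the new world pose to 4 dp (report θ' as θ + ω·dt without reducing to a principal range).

θ' = 0.7854 + -1.25·1.0 = -0.4646
R = v/ω = 1.75/-1.25 = -1.4000
x' = 2 + -1.4000·(sin -0.4646 − sin 0.7854) = 3.6172
y' = 4.5 − -1.4000·(cos -0.4646 − cos 0.7854) = 4.7617

(3.6172, 4.7617, -0.4646)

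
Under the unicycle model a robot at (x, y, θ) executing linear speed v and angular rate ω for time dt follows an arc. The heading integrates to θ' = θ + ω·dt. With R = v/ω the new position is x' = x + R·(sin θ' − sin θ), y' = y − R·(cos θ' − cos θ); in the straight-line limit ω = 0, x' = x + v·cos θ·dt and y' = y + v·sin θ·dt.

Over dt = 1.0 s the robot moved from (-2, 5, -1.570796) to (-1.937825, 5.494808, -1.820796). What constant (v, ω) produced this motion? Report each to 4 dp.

v = -0.5000, ω = -0.2500

Δθ = -1.820796 − -1.570796 = -0.250000
ω = Δθ/dt = -0.250000/1.0 = -0.2500
R = −Δy/(cos θ' − cos θ) = 2.0000
v = R·ω = 2.0000·-0.2500 = -0.5000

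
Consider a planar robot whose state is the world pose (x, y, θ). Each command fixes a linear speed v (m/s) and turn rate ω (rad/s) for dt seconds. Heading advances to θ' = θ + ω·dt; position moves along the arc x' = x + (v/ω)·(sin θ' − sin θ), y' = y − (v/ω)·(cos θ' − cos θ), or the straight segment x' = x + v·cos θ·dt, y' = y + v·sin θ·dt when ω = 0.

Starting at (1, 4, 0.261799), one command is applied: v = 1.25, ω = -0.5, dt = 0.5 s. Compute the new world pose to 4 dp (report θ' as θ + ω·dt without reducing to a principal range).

(1.6175, 4.0850, 0.0118)

θ' = 0.2618 + -0.5·0.5 = 0.0118
R = v/ω = 1.25/-0.5 = -2.5000
x' = 1 + -2.5000·(sin 0.0118 − sin 0.2618) = 1.6175
y' = 4 − -2.5000·(cos 0.0118 − cos 0.2618) = 4.0850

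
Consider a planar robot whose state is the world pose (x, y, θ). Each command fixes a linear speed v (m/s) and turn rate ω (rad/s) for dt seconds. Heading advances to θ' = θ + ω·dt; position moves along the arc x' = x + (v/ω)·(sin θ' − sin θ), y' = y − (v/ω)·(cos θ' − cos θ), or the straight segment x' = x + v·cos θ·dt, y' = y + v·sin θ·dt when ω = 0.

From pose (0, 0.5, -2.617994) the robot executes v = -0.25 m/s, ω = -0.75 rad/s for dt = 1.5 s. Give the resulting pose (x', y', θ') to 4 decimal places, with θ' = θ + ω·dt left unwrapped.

θ' = -2.6180 + -0.75·1.5 = -3.7430
R = v/ω = -0.25/-0.75 = 0.3333
x' = 0 + 0.3333·(sin -3.7430 − sin -2.6180) = 0.3553
y' = 0.5 − 0.3333·(cos -3.7430 − cos -2.6180) = 0.4862

(0.3553, 0.4862, -3.7430)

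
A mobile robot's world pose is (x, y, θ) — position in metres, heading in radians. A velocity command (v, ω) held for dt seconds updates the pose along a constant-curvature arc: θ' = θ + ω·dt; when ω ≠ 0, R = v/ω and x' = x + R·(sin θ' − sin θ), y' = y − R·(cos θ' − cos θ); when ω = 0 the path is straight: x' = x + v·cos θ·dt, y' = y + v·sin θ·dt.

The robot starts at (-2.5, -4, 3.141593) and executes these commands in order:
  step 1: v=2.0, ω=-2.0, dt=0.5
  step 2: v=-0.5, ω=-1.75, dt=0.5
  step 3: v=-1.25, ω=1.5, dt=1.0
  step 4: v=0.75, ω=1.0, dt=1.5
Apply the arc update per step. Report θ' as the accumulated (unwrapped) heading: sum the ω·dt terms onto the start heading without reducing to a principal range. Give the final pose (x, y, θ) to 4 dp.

(-3.7709, -5.1798, 4.2666)

step 1: θ'=2.1416 (R=-1.0000) → pose (-3.3415, -3.5403, 2.1416)
step 2: θ'=1.2666 (R=0.2857) → pose (-3.3093, -3.7803, 1.2666)
step 3: θ'=2.7666 (R=-0.8333) → pose (-2.8195, -4.8053, 2.7666)
step 4: θ'=4.2666 (R=0.7500) → pose (-3.7709, -5.1798, 4.2666)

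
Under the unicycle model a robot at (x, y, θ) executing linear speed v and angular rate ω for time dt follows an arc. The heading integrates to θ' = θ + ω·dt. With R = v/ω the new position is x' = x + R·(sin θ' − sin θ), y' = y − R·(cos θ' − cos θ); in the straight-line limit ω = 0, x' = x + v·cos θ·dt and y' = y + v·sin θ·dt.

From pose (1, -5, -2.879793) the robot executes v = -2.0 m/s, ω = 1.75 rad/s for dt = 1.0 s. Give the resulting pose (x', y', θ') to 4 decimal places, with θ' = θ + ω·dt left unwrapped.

(1.7377, -3.4083, -1.1298)

θ' = -2.8798 + 1.75·1.0 = -1.1298
R = v/ω = -2.0/1.75 = -1.1429
x' = 1 + -1.1429·(sin -1.1298 − sin -2.8798) = 1.7377
y' = -5 − -1.1429·(cos -1.1298 − cos -2.8798) = -3.4083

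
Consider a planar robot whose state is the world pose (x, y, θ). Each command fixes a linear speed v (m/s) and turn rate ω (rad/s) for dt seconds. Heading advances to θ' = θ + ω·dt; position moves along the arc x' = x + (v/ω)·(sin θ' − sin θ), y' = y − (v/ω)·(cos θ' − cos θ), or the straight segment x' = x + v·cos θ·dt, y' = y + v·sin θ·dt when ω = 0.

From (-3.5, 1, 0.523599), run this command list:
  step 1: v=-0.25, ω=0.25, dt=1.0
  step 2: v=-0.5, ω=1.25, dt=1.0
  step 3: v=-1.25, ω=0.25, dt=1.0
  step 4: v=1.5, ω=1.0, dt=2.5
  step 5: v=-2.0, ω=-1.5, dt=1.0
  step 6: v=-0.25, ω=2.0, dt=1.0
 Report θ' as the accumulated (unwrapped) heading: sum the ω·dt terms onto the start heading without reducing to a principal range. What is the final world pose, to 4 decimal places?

step 1: θ'=0.7736 (R=-1.0000) → pose (-3.6987, 0.8494, 0.7736)
step 2: θ'=2.0236 (R=-0.4000) → pose (-3.7789, 0.3882, 2.0236)
step 3: θ'=2.2736 (R=-5.0000) → pose (-3.0980, -0.6561, 2.2736)
step 4: θ'=4.7736 (R=1.5000) → pose (-5.7397, -1.7174, 4.7736)
step 5: θ'=3.2736 (R=1.3333) → pose (-4.5844, -0.3141, 3.2736)
step 6: θ'=5.2736 (R=-0.1250) → pose (-4.4950, -0.1237, 5.2736)

(-4.4950, -0.1237, 5.2736)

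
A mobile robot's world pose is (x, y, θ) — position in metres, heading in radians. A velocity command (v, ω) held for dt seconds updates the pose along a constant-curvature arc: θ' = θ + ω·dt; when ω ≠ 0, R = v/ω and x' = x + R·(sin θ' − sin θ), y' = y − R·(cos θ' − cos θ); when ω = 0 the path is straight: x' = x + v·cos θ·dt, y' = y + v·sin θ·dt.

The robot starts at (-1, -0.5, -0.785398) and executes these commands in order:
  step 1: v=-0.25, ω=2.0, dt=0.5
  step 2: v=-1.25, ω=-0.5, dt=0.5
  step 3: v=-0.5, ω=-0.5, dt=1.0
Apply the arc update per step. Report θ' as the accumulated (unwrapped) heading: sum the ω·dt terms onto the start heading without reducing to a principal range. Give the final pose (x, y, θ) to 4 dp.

step 1: θ'=0.2146 (R=-0.1250) → pose (-1.1150, -0.4663, 0.2146)
step 2: θ'=-0.0354 (R=2.5000) → pose (-1.7359, -0.5220, -0.0354)
step 3: θ'=-0.5354 (R=1.0000) → pose (-2.2107, -0.3827, -0.5354)

(-2.2107, -0.3827, -0.5354)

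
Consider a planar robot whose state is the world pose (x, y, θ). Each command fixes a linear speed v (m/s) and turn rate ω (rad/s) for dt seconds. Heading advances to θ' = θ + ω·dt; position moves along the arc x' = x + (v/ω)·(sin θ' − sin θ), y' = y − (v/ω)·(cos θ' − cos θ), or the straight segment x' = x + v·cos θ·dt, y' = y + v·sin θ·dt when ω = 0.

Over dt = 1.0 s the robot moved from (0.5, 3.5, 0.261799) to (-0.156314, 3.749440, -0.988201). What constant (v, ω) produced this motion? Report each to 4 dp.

v = -0.7500, ω = -1.2500

Δθ = -0.988201 − 0.261799 = -1.250000
ω = Δθ/dt = -1.250000/1.0 = -1.2500
R = Δx/(sin θ' − sin θ) = 0.6000
v = R·ω = 0.6000·-1.2500 = -0.7500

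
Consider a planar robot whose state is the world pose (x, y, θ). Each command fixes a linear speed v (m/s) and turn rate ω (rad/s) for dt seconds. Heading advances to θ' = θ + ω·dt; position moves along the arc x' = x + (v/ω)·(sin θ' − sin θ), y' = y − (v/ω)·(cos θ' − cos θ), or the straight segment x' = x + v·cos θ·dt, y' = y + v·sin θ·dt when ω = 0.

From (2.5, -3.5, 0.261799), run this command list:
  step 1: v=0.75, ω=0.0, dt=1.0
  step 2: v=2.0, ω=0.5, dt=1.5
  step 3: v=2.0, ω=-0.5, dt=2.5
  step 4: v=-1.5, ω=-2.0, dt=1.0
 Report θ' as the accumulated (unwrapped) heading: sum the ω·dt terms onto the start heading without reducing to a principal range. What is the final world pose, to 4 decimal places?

step 1: θ'=0.2618 (straight) → pose (3.2244, -3.3059, 0.2618)
step 2: θ'=1.0118 (R=4.0000) → pose (5.5803, -1.5635, 1.0118)
step 3: θ'=-0.2382 (R=-4.0000) → pose (9.9153, 0.2022, -0.2382)
step 4: θ'=-2.2382 (R=0.7500) → pose (9.5032, 1.3952, -2.2382)

(9.5032, 1.3952, -2.2382)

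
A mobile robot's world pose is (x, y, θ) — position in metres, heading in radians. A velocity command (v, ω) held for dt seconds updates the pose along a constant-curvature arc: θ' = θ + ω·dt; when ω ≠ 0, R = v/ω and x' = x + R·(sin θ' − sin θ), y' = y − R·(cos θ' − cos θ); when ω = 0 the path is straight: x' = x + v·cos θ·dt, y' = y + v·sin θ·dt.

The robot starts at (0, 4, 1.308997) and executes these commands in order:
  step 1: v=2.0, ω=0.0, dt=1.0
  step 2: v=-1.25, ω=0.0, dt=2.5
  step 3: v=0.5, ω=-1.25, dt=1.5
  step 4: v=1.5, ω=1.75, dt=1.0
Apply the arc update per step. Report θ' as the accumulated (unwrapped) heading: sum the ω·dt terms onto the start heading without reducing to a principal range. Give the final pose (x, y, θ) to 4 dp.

step 1: θ'=1.3090 (straight) → pose (0.5176, 5.9319, 1.3090)
step 2: θ'=1.3090 (straight) → pose (-0.2912, 2.9133, 1.3090)
step 3: θ'=-0.5660 (R=-0.4000) → pose (0.3097, 3.1474, -0.5660)
step 4: θ'=1.1840 (R=0.8571) → pose (1.5632, 3.5476, 1.1840)

(1.5632, 3.5476, 1.1840)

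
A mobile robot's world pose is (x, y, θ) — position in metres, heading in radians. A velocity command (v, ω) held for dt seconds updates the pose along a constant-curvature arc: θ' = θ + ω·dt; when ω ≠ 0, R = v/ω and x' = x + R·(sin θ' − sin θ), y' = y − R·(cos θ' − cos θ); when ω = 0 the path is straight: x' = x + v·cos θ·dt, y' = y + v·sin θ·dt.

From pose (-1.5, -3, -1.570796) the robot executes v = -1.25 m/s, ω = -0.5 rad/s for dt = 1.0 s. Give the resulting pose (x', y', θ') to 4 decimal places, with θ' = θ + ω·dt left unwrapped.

(-1.1940, -1.8014, -2.0708)

θ' = -1.5708 + -0.5·1.0 = -2.0708
R = v/ω = -1.25/-0.5 = 2.5000
x' = -1.5 + 2.5000·(sin -2.0708 − sin -1.5708) = -1.1940
y' = -3 − 2.5000·(cos -2.0708 − cos -1.5708) = -1.8014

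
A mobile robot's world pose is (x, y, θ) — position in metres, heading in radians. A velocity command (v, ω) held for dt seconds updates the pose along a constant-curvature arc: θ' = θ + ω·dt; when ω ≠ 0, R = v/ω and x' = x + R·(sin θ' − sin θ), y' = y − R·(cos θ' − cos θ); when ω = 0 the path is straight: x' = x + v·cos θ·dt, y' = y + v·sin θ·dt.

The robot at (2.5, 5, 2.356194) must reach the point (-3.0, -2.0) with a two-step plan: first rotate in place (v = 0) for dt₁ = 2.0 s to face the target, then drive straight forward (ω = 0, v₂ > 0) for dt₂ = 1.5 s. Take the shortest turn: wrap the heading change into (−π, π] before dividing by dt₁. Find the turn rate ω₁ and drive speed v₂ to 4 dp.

ω₁ = 0.8451, v₂ = 5.9348

heading to target = atan2(-2−5, -3−2.5) = -2.2368
Δθ = wrap(-2.2368 − 2.3562) = 1.6902; ω₁ = Δθ/dt₁ = 0.8451
distance = √((-3−2.5)² + (-2−5)²) = 8.9022; v₂ = distance/dt₂ = 5.9348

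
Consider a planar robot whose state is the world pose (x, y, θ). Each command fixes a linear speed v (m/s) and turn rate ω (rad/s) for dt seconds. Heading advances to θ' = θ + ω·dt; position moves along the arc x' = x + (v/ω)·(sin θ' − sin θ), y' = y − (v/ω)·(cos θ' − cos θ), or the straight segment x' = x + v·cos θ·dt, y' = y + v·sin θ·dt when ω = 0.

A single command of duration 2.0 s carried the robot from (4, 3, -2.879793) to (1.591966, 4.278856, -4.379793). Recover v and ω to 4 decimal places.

v = 1.5000, ω = -0.7500

Δθ = -4.379793 − -2.879793 = -1.500000
ω = Δθ/dt = -1.500000/2.0 = -0.7500
R = Δx/(sin θ' − sin θ) = -2.0000
v = R·ω = -2.0000·-0.7500 = 1.5000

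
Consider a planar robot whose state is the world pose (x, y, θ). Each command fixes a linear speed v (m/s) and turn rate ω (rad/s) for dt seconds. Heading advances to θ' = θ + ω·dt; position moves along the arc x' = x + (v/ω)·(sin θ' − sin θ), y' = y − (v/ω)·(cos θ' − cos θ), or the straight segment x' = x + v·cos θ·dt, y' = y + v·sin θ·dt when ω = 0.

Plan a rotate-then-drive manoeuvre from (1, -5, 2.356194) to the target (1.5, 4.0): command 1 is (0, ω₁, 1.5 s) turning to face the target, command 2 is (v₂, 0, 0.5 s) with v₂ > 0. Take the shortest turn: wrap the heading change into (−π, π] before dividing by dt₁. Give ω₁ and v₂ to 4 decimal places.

heading to target = atan2(4−-5, 1.5−1) = 1.5153
Δθ = wrap(1.5153 − 2.3562) = -0.8409; ω₁ = Δθ/dt₁ = -0.5606
distance = √((1.5−1)² + (4−-5)²) = 9.0139; v₂ = distance/dt₂ = 18.0278

ω₁ = -0.5606, v₂ = 18.0278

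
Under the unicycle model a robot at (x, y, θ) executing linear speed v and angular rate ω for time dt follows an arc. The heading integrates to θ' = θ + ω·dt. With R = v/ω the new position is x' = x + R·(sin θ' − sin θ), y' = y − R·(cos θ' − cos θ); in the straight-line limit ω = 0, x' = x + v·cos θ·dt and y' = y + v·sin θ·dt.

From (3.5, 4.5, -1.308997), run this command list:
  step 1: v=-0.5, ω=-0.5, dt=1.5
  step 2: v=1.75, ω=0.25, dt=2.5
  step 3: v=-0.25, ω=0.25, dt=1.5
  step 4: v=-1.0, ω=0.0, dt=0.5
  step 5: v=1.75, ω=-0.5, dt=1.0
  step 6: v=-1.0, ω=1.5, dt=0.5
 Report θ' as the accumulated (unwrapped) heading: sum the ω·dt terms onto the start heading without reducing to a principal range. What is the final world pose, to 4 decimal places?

step 1: θ'=-2.0590 (R=1.0000) → pose (3.5827, 5.2279, -2.0590)
step 2: θ'=-1.4340 (R=7.0000) → pose (2.8304, 0.9900, -1.4340)
step 3: θ'=-1.0590 (R=-1.0000) → pose (2.7116, 1.3434, -1.0590)
step 4: θ'=-1.0590 (straight) → pose (2.4667, 1.7793, -1.0590)
step 5: θ'=-1.5590 (R=-3.5000) → pose (2.9150, 0.1065, -1.5590)
step 6: θ'=-0.8090 (R=-0.6667) → pose (2.7307, 0.5588, -0.8090)

(2.7307, 0.5588, -0.8090)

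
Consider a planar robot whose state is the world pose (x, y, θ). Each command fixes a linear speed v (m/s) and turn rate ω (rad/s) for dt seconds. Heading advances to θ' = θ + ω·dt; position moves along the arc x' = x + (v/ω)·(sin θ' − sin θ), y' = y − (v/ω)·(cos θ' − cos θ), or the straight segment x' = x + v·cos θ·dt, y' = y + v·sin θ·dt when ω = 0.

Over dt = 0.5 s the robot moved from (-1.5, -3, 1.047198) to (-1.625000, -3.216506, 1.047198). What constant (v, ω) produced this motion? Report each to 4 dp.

Δθ = 1.047198 − 1.047198 = 0.000000
ω = Δθ/dt = 0.000000/0.5 = 0.0000
ω = 0 → v = (Δx·cos θ + Δy·sin θ)/dt = -0.5000

v = -0.5000, ω = 0.0000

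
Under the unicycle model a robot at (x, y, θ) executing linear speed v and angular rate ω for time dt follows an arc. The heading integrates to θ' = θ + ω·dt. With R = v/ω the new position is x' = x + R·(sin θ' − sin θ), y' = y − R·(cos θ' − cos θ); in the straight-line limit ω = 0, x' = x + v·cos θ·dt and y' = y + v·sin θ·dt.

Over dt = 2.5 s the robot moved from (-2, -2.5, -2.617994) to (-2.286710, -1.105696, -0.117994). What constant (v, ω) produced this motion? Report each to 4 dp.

v = -0.7500, ω = 1.0000

Δθ = -0.117994 − -2.617994 = 2.500000
ω = Δθ/dt = 2.500000/2.5 = 1.0000
R = −Δy/(cos θ' − cos θ) = -0.7500
v = R·ω = -0.7500·1.0000 = -0.7500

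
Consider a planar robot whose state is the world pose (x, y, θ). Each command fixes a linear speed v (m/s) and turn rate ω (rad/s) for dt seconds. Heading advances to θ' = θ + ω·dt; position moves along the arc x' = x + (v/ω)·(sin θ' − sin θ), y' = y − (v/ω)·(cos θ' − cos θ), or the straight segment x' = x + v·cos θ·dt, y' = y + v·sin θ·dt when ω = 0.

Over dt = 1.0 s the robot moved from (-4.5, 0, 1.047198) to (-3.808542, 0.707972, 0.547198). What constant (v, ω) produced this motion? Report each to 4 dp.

Δθ = 0.547198 − 1.047198 = -0.500000
ω = Δθ/dt = -0.500000/1.0 = -0.5000
R = −Δy/(cos θ' − cos θ) = -2.0000
v = R·ω = -2.0000·-0.5000 = 1.0000

v = 1.0000, ω = -0.5000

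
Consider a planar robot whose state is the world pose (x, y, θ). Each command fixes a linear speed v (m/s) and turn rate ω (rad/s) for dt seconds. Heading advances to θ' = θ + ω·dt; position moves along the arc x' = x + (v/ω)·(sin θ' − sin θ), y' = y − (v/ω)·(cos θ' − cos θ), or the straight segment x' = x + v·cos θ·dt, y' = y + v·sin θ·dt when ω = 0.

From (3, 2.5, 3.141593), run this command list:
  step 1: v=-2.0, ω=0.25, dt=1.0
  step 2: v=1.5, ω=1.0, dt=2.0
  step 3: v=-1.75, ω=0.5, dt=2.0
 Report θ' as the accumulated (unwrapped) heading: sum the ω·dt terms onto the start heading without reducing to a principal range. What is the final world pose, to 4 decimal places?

step 1: θ'=3.3916 (R=-8.0000) → pose (4.9792, 2.7487, 3.3916)
step 2: θ'=5.3916 (R=1.5000) → pose (4.1832, 0.3531, 5.3916)
step 3: θ'=6.3916 (R=-3.5000) → pose (1.0813, 1.6339, 6.3916)

(1.0813, 1.6339, 6.3916)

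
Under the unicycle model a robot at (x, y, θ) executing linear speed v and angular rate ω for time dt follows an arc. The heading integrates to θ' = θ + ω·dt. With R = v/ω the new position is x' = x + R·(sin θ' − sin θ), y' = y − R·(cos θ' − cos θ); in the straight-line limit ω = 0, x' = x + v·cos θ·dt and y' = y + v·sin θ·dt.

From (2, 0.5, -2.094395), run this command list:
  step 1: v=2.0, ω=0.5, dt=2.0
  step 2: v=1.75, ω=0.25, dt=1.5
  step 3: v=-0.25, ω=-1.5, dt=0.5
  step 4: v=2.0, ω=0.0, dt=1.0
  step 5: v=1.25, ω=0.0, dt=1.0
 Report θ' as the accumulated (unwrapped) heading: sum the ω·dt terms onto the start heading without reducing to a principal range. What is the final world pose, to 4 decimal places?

(3.7905, -8.5145, -1.4694)

step 1: θ'=-1.0944 (R=4.0000) → pose (1.9095, -3.3343, -1.0944)
step 2: θ'=-0.7194 (R=7.0000) → pose (3.5175, -5.3897, -0.7194)
step 3: θ'=-1.4694 (R=0.1667) → pose (3.4616, -5.2812, -1.4694)
step 4: θ'=-1.4694 (straight) → pose (3.6640, -7.2709, -1.4694)
step 5: θ'=-1.4694 (straight) → pose (3.7905, -8.5145, -1.4694)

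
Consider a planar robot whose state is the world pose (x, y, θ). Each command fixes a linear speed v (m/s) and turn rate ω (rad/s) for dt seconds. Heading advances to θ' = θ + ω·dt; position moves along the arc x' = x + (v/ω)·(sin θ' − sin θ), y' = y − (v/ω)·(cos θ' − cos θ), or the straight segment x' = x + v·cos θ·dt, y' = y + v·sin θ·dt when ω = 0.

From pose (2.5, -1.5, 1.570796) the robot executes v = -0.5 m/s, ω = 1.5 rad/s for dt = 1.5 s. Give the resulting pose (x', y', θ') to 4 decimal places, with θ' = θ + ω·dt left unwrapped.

θ' = 1.5708 + 1.5·1.5 = 3.8208
R = v/ω = -0.5/1.5 = -0.3333
x' = 2.5 + -0.3333·(sin 3.8208 − sin 1.5708) = 3.0427
y' = -1.5 − -0.3333·(cos 3.8208 − cos 1.5708) = -1.7594

(3.0427, -1.7594, 3.8208)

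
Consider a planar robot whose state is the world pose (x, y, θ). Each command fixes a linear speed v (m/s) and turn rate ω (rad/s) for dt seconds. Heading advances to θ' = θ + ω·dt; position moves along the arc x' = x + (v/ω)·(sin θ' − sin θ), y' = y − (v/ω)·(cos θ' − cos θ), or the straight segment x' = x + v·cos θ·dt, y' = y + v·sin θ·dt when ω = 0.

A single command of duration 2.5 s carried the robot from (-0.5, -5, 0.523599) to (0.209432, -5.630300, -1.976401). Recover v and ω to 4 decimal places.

Δθ = -1.976401 − 0.523599 = -2.500000
ω = Δθ/dt = -2.500000/2.5 = -1.0000
R = Δx/(sin θ' − sin θ) = -0.5000
v = R·ω = -0.5000·-1.0000 = 0.5000

v = 0.5000, ω = -1.0000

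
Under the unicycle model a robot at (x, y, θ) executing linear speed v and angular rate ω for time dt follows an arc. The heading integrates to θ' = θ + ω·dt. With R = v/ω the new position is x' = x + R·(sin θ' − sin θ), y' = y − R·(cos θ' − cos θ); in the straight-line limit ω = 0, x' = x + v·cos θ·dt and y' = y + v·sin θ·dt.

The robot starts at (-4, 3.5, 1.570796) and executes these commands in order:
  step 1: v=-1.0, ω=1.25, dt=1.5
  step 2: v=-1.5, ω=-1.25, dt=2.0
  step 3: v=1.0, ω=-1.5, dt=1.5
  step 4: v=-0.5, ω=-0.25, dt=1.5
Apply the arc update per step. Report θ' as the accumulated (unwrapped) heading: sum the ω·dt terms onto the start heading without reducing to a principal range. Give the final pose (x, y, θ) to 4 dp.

step 1: θ'=3.4458 (R=-0.8000) → pose (-2.9604, 2.7367, 3.4458)
step 2: θ'=0.9458 (R=1.2000) → pose (-1.6278, 0.8897, 0.9458)
step 3: θ'=-1.3042 (R=-0.6667) → pose (-0.4440, 0.6753, -1.3042)
step 4: θ'=-1.6792 (R=2.0000) → pose (-0.5029, 1.4186, -1.6792)

(-0.5029, 1.4186, -1.6792)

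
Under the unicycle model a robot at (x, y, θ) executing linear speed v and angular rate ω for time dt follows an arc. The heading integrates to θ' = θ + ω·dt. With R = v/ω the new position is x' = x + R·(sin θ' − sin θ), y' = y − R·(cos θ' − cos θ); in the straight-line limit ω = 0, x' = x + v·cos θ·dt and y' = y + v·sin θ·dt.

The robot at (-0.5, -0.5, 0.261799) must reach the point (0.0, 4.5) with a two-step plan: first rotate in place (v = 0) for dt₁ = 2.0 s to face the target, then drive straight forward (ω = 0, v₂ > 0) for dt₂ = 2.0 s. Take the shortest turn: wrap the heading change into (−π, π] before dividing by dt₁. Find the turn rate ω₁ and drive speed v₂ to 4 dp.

heading to target = atan2(4.5−-0.5, 0−-0.5) = 1.4711
Δθ = wrap(1.4711 − 0.2618) = 1.2093; ω₁ = Δθ/dt₁ = 0.6047
distance = √((0−-0.5)² + (4.5−-0.5)²) = 5.0249; v₂ = distance/dt₂ = 2.5125

ω₁ = 0.6047, v₂ = 2.5125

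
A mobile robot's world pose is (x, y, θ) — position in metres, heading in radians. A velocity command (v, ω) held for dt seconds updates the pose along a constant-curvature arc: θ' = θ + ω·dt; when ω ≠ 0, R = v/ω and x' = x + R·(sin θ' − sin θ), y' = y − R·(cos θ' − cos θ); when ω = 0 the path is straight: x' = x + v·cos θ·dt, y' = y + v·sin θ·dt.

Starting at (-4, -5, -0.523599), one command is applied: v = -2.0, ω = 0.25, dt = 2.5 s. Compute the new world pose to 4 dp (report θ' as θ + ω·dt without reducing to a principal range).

(-8.8098, -3.9693, 0.1014)

θ' = -0.5236 + 0.25·2.5 = 0.1014
R = v/ω = -2.0/0.25 = -8.0000
x' = -4 + -8.0000·(sin 0.1014 − sin -0.5236) = -8.8098
y' = -5 − -8.0000·(cos 0.1014 − cos -0.5236) = -3.9693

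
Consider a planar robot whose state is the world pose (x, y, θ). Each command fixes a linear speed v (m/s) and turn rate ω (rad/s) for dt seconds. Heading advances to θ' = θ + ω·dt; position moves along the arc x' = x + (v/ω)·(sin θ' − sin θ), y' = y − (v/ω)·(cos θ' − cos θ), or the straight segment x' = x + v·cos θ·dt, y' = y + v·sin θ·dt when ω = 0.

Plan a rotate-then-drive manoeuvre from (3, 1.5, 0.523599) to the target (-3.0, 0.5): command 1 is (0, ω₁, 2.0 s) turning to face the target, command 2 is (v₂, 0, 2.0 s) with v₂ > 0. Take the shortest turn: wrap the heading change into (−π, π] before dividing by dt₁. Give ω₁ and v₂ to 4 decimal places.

heading to target = atan2(0.5−1.5, -3−3) = -2.9764
Δθ = wrap(-2.9764 − 0.5236) = 2.7831; ω₁ = Δθ/dt₁ = 1.3916
distance = √((-3−3)² + (0.5−1.5)²) = 6.0828; v₂ = distance/dt₂ = 3.0414

ω₁ = 1.3916, v₂ = 3.0414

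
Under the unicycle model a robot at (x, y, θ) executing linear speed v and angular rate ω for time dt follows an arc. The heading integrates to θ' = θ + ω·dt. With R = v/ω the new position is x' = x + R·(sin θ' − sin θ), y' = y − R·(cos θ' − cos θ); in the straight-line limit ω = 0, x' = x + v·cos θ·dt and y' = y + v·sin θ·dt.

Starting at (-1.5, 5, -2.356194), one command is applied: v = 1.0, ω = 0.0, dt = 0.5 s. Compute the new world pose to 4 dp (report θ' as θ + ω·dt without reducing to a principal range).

(-1.8536, 4.6464, -2.3562)

θ' = -2.3562 + 0.0·0.5 = -2.3562
ω = 0 → straight: x' = -1.5 + 1.0·cos(-2.3562)·0.5 = -1.8536
y' = 5 + 1.0·sin(-2.3562)·0.5 = 4.6464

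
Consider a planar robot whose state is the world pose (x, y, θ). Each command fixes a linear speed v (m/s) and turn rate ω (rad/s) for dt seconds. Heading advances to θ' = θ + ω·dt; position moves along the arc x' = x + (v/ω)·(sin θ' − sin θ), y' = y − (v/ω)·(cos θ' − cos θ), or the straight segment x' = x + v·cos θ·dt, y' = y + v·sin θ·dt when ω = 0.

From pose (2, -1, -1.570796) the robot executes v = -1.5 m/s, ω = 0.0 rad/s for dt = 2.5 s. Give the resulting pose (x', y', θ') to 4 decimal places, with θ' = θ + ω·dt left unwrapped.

(2.0000, 2.7500, -1.5708)

θ' = -1.5708 + 0.0·2.5 = -1.5708
ω = 0 → straight: x' = 2 + -1.5·cos(-1.5708)·2.5 = 2.0000
y' = -1 + -1.5·sin(-1.5708)·2.5 = 2.7500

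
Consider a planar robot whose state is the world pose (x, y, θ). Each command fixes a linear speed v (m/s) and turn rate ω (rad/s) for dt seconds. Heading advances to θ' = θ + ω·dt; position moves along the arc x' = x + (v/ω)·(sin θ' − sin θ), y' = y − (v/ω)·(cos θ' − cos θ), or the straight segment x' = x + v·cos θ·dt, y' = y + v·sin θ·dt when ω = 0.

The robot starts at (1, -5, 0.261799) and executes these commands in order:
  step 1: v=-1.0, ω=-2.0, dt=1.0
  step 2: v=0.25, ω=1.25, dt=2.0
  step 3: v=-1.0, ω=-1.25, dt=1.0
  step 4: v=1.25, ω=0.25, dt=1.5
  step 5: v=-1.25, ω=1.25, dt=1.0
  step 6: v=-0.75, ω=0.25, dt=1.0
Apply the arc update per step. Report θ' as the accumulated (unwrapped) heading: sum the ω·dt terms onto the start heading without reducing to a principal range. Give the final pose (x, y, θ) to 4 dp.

(0.3181, -6.5773, 1.3868)

step 1: θ'=-1.7382 (R=0.5000) → pose (0.3776, -4.4337, -1.7382)
step 2: θ'=0.7618 (R=0.2000) → pose (0.7128, -4.6118, 0.7618)
step 3: θ'=-0.4882 (R=0.8000) → pose (-0.2146, -4.7394, -0.4882)
step 4: θ'=-0.1132 (R=5.0000) → pose (1.5658, -5.2915, -0.1132)
step 5: θ'=1.1368 (R=-1.0000) → pose (0.5456, -5.8646, 1.1368)
step 6: θ'=1.3868 (R=-3.0000) → pose (0.3181, -6.5773, 1.3868)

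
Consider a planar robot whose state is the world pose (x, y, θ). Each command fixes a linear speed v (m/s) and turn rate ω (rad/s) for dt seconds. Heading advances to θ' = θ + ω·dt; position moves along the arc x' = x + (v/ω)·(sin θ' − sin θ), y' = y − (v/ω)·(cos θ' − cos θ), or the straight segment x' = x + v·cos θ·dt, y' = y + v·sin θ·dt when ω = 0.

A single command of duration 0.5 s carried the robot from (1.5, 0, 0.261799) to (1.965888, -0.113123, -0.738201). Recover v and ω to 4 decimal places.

Δθ = -0.738201 − 0.261799 = -1.000000
ω = Δθ/dt = -1.000000/0.5 = -2.0000
R = Δx/(sin θ' − sin θ) = -0.5000
v = R·ω = -0.5000·-2.0000 = 1.0000

v = 1.0000, ω = -2.0000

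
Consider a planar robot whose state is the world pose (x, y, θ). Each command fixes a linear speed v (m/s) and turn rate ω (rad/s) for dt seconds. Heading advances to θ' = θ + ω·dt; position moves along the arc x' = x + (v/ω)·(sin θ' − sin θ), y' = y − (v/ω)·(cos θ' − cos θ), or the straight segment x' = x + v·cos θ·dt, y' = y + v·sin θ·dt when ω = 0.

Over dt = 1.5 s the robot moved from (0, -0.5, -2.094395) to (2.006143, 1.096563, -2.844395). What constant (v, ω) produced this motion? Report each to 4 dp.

v = -1.7500, ω = -0.5000

Δθ = -2.844395 − -2.094395 = -0.750000
ω = Δθ/dt = -0.750000/1.5 = -0.5000
R = Δx/(sin θ' − sin θ) = 3.5000
v = R·ω = 3.5000·-0.5000 = -1.7500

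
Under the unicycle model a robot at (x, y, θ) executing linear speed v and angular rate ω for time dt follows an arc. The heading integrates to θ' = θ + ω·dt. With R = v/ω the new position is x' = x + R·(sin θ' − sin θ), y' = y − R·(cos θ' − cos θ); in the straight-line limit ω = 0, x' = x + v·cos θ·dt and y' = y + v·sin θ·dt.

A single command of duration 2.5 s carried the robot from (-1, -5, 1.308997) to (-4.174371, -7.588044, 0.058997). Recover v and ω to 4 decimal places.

v = -1.7500, ω = -0.5000

Δθ = 0.058997 − 1.308997 = -1.250000
ω = Δθ/dt = -1.250000/2.5 = -0.5000
R = Δx/(sin θ' − sin θ) = 3.5000
v = R·ω = 3.5000·-0.5000 = -1.7500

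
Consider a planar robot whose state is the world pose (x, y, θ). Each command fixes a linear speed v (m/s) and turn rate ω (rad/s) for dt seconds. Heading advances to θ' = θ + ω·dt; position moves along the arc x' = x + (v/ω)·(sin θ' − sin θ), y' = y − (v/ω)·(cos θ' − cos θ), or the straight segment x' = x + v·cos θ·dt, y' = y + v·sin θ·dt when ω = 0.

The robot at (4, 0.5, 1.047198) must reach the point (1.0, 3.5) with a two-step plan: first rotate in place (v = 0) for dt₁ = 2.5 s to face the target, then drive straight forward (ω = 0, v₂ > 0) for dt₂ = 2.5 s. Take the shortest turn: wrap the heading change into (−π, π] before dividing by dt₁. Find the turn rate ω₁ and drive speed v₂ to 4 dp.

ω₁ = 0.5236, v₂ = 1.6971

heading to target = atan2(3.5−0.5, 1−4) = 2.3562
Δθ = wrap(2.3562 − 1.0472) = 1.3090; ω₁ = Δθ/dt₁ = 0.5236
distance = √((1−4)² + (3.5−0.5)²) = 4.2426; v₂ = distance/dt₂ = 1.6971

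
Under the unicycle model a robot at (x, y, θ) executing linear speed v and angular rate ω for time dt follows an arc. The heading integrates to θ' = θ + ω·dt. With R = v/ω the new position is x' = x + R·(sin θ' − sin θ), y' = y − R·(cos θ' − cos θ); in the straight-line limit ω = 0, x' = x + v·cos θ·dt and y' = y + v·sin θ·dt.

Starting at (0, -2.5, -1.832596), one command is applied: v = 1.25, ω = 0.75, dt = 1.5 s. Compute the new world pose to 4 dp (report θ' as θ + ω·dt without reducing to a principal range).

θ' = -1.8326 + 0.75·1.5 = -0.7076
R = v/ω = 1.25/0.75 = 1.6667
x' = 0 + 1.6667·(sin -0.7076 − sin -1.8326) = 0.5265
y' = -2.5 − 1.6667·(cos -0.7076 − cos -1.8326) = -4.1979

(0.5265, -4.1979, -0.7076)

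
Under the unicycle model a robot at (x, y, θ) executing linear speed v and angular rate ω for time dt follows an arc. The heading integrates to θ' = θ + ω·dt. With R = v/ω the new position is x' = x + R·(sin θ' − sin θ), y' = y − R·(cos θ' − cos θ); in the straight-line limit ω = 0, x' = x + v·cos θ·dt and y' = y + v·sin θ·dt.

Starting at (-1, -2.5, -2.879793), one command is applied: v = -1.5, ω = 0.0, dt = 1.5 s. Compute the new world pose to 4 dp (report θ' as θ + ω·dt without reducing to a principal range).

(1.1733, -1.9177, -2.8798)

θ' = -2.8798 + 0.0·1.5 = -2.8798
ω = 0 → straight: x' = -1 + -1.5·cos(-2.8798)·1.5 = 1.1733
y' = -2.5 + -1.5·sin(-2.8798)·1.5 = -1.9177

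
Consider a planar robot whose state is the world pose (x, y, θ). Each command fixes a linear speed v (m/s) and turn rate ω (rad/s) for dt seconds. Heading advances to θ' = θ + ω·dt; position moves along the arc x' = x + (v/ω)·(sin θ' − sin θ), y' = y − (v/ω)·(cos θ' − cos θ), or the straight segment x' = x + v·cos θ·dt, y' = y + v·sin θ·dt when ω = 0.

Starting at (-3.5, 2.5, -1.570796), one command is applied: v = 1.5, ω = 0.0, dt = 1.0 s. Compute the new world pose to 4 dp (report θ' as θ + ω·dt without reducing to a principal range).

θ' = -1.5708 + 0.0·1.0 = -1.5708
ω = 0 → straight: x' = -3.5 + 1.5·cos(-1.5708)·1.0 = -3.5000
y' = 2.5 + 1.5·sin(-1.5708)·1.0 = 1.0000

(-3.5000, 1.0000, -1.5708)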